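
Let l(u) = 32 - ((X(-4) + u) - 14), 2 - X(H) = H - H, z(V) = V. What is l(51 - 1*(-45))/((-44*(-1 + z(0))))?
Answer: -13/11 ≈ -1.1818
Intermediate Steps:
X(H) = 2 (X(H) = 2 - (H - H) = 2 - 1*0 = 2 + 0 = 2)
l(u) = 44 - u (l(u) = 32 - ((2 + u) - 14) = 32 - (-12 + u) = 32 + (12 - u) = 44 - u)
l(51 - 1*(-45))/((-44*(-1 + z(0)))) = (44 - (51 - 1*(-45)))/((-44*(-1 + 0))) = (44 - (51 + 45))/((-44*(-1))) = (44 - 1*96)/44 = (44 - 96)*(1/44) = -52*1/44 = -13/11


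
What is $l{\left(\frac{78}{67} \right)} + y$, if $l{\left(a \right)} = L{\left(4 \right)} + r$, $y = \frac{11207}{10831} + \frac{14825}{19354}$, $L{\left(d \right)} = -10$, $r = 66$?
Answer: $\frac{12116367597}{209623174} \approx 57.801$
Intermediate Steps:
$y = \frac{377469853}{209623174}$ ($y = 11207 \cdot \frac{1}{10831} + 14825 \cdot \frac{1}{19354} = \frac{11207}{10831} + \frac{14825}{19354} = \frac{377469853}{209623174} \approx 1.8007$)
$l{\left(a \right)} = 56$ ($l{\left(a \right)} = -10 + 66 = 56$)
$l{\left(\frac{78}{67} \right)} + y = 56 + \frac{377469853}{209623174} = \frac{12116367597}{209623174}$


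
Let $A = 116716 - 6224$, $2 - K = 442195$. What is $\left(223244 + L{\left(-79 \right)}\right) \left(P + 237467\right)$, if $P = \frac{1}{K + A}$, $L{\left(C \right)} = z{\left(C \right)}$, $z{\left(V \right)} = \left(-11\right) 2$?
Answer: $\frac{17582759729801252}{331701} \approx 5.3008 \cdot 10^{10}$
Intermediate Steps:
$z{\left(V \right)} = -22$
$L{\left(C \right)} = -22$
$K = -442193$ ($K = 2 - 442195 = -442193$)
$A = 110492$
$P = - \frac{1}{331701}$ ($P = \frac{1}{-442193 + 110492} = \frac{1}{-331701} = - \frac{1}{331701} \approx -3.0148 \cdot 10^{-6}$)
$\left(223244 + L{\left(-79 \right)}\right) \left(P + 237467\right) = \left(223244 - 22\right) \left(- \frac{1}{331701} + 237467\right) = 223222 \cdot \frac{78768041366}{331701} = \frac{17582759729801252}{331701}$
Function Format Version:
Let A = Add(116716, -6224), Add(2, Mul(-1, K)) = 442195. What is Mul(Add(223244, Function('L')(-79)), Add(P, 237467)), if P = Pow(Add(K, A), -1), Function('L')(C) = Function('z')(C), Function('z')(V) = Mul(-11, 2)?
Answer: Rational(17582759729801252, 331701) ≈ 5.3008e+10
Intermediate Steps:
Function('z')(V) = -22
Function('L')(C) = -22
K = -442193 (K = Add(2, Mul(-1, 442195)) = Add(2, -442195) = -442193)
A = 110492
P = Rational(-1, 331701) (P = Pow(Add(-442193, 110492), -1) = Pow(-331701, -1) = Rational(-1, 331701) ≈ -3.0148e-6)
Mul(Add(223244, Function('L')(-79)), Add(P, 237467)) = Mul(Add(223244, -22), Add(Rational(-1, 331701), 237467)) = Mul(223222, Rational(78768041366, 331701)) = Rational(17582759729801252, 331701)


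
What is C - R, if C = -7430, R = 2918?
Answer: -10348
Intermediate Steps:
C - R = -7430 - 1*2918 = -7430 - 2918 = -10348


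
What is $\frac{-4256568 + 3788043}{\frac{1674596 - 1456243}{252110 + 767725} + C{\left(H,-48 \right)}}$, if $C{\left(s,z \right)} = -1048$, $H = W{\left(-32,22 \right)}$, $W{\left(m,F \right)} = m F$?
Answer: $\frac{477818193375}{1068568727} \approx 447.16$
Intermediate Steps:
$W{\left(m,F \right)} = F m$
$H = -704$ ($H = 22 \left(-32\right) = -704$)
$\frac{-4256568 + 3788043}{\frac{1674596 - 1456243}{252110 + 767725} + C{\left(H,-48 \right)}} = \frac{-4256568 + 3788043}{\frac{1674596 - 1456243}{252110 + 767725} - 1048} = - \frac{468525}{\frac{218353}{1019835} - 1048} = - \frac{468525}{- \frac{1068568727}{1019835}} = \left(-468525\right) \left(- \frac{1019835}{1068568727}\right) = \frac{477818193375}{1068568727}$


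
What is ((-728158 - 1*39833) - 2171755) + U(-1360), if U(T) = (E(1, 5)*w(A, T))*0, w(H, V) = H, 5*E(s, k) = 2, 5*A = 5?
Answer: -2939746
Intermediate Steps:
A = 1 (A = (1/5)*5 = 1)
E(s, k) = 2/5 (E(s, k) = (1/5)*2 = 2/5)
U(T) = 0 (U(T) = ((2/5)*1)*0 = (2/5)*0 = 0)
((-728158 - 1*39833) - 2171755) + U(-1360) = ((-728158 - 1*39833) - 2171755) + 0 = ((-728158 - 39833) - 2171755) + 0 = (-767991 - 2171755) + 0 = -2939746 + 0 = -2939746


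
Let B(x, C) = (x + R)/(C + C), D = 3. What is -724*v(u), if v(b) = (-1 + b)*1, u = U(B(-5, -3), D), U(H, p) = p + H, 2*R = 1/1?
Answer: -1991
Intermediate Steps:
R = ½ (R = (½)/1 = (½)*1 = ½ ≈ 0.50000)
B(x, C) = (½ + x)/(2*C) (B(x, C) = (x + ½)/(C + C) = (½ + x)/((2*C)) = (½ + x)*(1/(2*C)) = (½ + x)/(2*C))
U(H, p) = H + p
u = 15/4 (u = (¼)*(1 + 2*(-5))/(-3) + 3 = (¼)*(-⅓)*(1 - 10) + 3 = (¼)*(-⅓)*(-9) + 3 = ¾ + 3 = 15/4 ≈ 3.7500)
v(b) = -1 + b
-724*v(u) = -724*(-1 + 15/4) = -724*11/4 = -1991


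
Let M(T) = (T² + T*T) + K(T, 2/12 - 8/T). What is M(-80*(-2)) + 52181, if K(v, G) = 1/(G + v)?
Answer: 993181327/9607 ≈ 1.0338e+5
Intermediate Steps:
M(T) = 1/(⅙ + T - 8/T) + 2*T² (M(T) = (T² + T*T) + 1/((2/12 - 8/T) + T) = (T² + T²) + 1/((2*(1/12) - 8/T) + T) = 2*T² + 1/((⅙ - 8/T) + T) = 2*T² + 1/(⅙ + T - 8/T) = 1/(⅙ + T - 8/T) + 2*T²)
M(-80*(-2)) + 52181 = 2*(-80*(-2))*(3 + (-80*(-2))*(-48 - 80*(-2) + 6*(-80*(-2))²))/(-48 - 80*(-2) + 6*(-80*(-2))²) + 52181 = 2*160*(3 + 160*(-48 + 160 + 6*160²))/(-48 + 160 + 6*160²) + 52181 = 2*160*(3 + 160*(-48 + 160 + 6*25600))/(-48 + 160 + 6*25600) + 52181 = 2*160*(3 + 160*(-48 + 160 + 153600))/(-48 + 160 + 153600) + 52181 = 2*160*(3 + 160*153712)/153712 + 52181 = 2*160*(1/153712)*(3 + 24593920) + 52181 = 2*160*(1/153712)*24593923 + 52181 = 491878460/9607 + 52181 = 993181327/9607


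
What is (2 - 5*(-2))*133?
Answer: 1596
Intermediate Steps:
(2 - 5*(-2))*133 = (2 + 10)*133 = 12*133 = 1596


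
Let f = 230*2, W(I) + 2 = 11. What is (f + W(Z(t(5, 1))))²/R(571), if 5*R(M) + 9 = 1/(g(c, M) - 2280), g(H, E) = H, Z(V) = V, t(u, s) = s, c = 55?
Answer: -2447066125/20026 ≈ -1.2219e+5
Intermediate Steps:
W(I) = 9 (W(I) = -2 + 11 = 9)
R(M) = -20026/11125 (R(M) = -9/5 + 1/(5*(55 - 2280)) = -9/5 + (⅕)/(-2225) = -9/5 + (⅕)*(-1/2225) = -9/5 - 1/11125 = -20026/11125)
f = 460
(f + W(Z(t(5, 1))))²/R(571) = (460 + 9)²/(-20026/11125) = 469²*(-11125/20026) = 219961*(-11125/20026) = -2447066125/20026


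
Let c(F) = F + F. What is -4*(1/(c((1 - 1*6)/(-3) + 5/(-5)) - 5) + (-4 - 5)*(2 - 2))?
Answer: 12/11 ≈ 1.0909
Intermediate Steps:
c(F) = 2*F
-4*(1/(c((1 - 1*6)/(-3) + 5/(-5)) - 5) + (-4 - 5)*(2 - 2)) = -4*(1/(2*((1 - 1*6)/(-3) + 5/(-5)) - 5) + (-4 - 5)*(2 - 2)) = -4*(1/(2*((1 - 6)*(-1/3) + 5*(-1/5)) - 5) - 9*0) = -4*(1/(2*(-5*(-1/3) - 1) - 5) + 0) = -4*(1/(2*(5/3 - 1) - 5) + 0) = -4*(1/(2*(2/3) - 5) + 0) = -4*(1/(4/3 - 5) + 0) = -4*(1/(-11/3) + 0) = -4*(-3/11 + 0) = -4*(-3/11) = 12/11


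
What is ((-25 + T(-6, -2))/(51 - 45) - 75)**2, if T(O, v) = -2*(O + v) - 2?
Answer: 212521/36 ≈ 5903.4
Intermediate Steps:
T(O, v) = -2 - 2*O - 2*v (T(O, v) = (-2*O - 2*v) - 2 = -2 - 2*O - 2*v)
((-25 + T(-6, -2))/(51 - 45) - 75)**2 = ((-25 + (-2 - 2*(-6) - 2*(-2)))/(51 - 45) - 75)**2 = ((-25 + (-2 + 12 + 4))/6 - 75)**2 = ((-25 + 14)*(1/6) - 75)**2 = (-11*1/6 - 75)**2 = (-11/6 - 75)**2 = (-461/6)**2 = 212521/36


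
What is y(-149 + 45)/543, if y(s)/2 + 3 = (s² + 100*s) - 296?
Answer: 78/181 ≈ 0.43094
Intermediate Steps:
y(s) = -598 + 2*s² + 200*s (y(s) = -6 + 2*((s² + 100*s) - 296) = -6 + 2*(-296 + s² + 100*s) = -6 + (-592 + 2*s² + 200*s) = -598 + 2*s² + 200*s)
y(-149 + 45)/543 = (-598 + 2*(-149 + 45)² + 200*(-149 + 45))/543 = (-598 + 2*(-104)² + 200*(-104))*(1/543) = (-598 + 2*10816 - 20800)*(1/543) = (-598 + 21632 - 20800)*(1/543) = 234*(1/543) = 78/181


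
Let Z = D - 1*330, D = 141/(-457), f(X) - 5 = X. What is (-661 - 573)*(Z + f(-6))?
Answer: 186837472/457 ≈ 4.0883e+5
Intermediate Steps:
f(X) = 5 + X
D = -141/457 (D = 141*(-1/457) = -141/457 ≈ -0.30853)
Z = -150951/457 (Z = -141/457 - 1*330 = -141/457 - 330 = -150951/457 ≈ -330.31)
(-661 - 573)*(Z + f(-6)) = (-661 - 573)*(-150951/457 + (5 - 6)) = -1234*(-150951/457 - 1) = -1234*(-151408/457) = 186837472/457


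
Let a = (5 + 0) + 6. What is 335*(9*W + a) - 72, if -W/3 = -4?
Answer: 39793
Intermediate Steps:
W = 12 (W = -3*(-4) = 12)
a = 11 (a = 5 + 6 = 11)
335*(9*W + a) - 72 = 335*(9*12 + 11) - 72 = 335*(108 + 11) - 72 = 335*119 - 72 = 39865 - 72 = 39793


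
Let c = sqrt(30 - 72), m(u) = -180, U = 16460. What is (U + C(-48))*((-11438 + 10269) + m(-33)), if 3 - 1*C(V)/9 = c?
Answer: -22240963 + 12141*I*sqrt(42) ≈ -2.2241e+7 + 78683.0*I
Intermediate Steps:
c = I*sqrt(42) (c = sqrt(-42) = I*sqrt(42) ≈ 6.4807*I)
C(V) = 27 - 9*I*sqrt(42)
(U + C(-48))*((-11438 + 10269) + m(-33)) = (16460 + (27 - 9*I*sqrt(42)))*((-11438 + 10269) - 180) = (16487 - 9*I*sqrt(42))*(-1169 - 180) = (16487 - 9*I*sqrt(42))*(-1349) = -22240963 + 12141*I*sqrt(42)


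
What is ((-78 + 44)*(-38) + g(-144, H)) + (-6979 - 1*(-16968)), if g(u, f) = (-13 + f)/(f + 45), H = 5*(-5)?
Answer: 112791/10 ≈ 11279.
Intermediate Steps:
H = -25
g(u, f) = (-13 + f)/(45 + f)
((-78 + 44)*(-38) + g(-144, H)) + (-6979 - 1*(-16968)) = ((-78 + 44)*(-38) + (-13 - 25)/(45 - 25)) + (-6979 - 1*(-16968)) = (-34*(-38) - 38/20) + (-6979 + 16968) = (1292 + (1/20)*(-38)) + 9989 = (1292 - 19/10) + 9989 = 12901/10 + 9989 = 112791/10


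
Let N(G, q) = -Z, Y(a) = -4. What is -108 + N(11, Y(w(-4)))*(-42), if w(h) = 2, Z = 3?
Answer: 18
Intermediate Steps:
N(G, q) = -3 (N(G, q) = -1*3 = -3)
-108 + N(11, Y(w(-4)))*(-42) = -108 - 3*(-42) = -108 + 126 = 18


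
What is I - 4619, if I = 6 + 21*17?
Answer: -4256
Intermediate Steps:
I = 363 (I = 6 + 357 = 363)
I - 4619 = 363 - 4619 = -4256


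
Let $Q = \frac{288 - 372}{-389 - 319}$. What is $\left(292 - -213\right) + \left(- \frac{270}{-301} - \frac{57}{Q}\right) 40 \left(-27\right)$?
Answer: $\frac{156038125}{301} \approx 5.184 \cdot 10^{5}$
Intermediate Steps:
$Q = \frac{7}{59}$ ($Q = - \frac{84}{-708} = \left(-84\right) \left(- \frac{1}{708}\right) = \frac{7}{59} \approx 0.11864$)
$\left(292 - -213\right) + \left(- \frac{270}{-301} - \frac{57}{Q}\right) 40 \left(-27\right) = \left(292 - -213\right) + \left(- \frac{270}{-301} - \frac{57}{\frac{7}{59}}\right) 40 \left(-27\right) = \left(292 + 213\right) + \left(\left(-270\right) \left(- \frac{1}{301}\right) - \frac{3363}{7}\right) \left(-1080\right) = 505 + \left(\frac{270}{301} - \frac{3363}{7}\right) \left(-1080\right) = 505 - - \frac{155886120}{301} = 505 + \frac{155886120}{301} = \frac{156038125}{301}$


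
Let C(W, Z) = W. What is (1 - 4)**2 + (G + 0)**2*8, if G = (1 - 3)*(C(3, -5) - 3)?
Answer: 9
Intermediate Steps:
G = 0 (G = (1 - 3)*(3 - 3) = -2*0 = 0)
(1 - 4)**2 + (G + 0)**2*8 = (1 - 4)**2 + (0 + 0)**2*8 = (-3)**2 + 0**2*8 = 9 + 0*8 = 9 + 0 = 9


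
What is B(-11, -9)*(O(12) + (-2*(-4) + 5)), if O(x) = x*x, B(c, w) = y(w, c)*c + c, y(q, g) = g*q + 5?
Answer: -181335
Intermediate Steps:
y(q, g) = 5 + g*q
B(c, w) = c + c*(5 + c*w) (B(c, w) = (5 + c*w)*c + c = c*(5 + c*w) + c = c + c*(5 + c*w))
O(x) = x²
B(-11, -9)*(O(12) + (-2*(-4) + 5)) = (-11*(6 - 11*(-9)))*(12² + (-2*(-4) + 5)) = (-11*(6 + 99))*(144 + (8 + 5)) = (-11*105)*(144 + 13) = -1155*157 = -181335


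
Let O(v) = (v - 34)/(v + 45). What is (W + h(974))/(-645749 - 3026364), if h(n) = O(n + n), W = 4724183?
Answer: -9415298633/7318521209 ≈ -1.2865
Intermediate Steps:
O(v) = (-34 + v)/(45 + v)
h(n) = (-34 + 2*n)/(45 + 2*n) (h(n) = (-34 + (n + n))/(45 + (n + n)) = (-34 + 2*n)/(45 + 2*n))
(W + h(974))/(-645749 - 3026364) = (4724183 + 2*(-17 + 974)/(45 + 2*974))/(-645749 - 3026364) = (4724183 + 2*957/(45 + 1948))/(-3672113) = (4724183 + 2*957/1993)*(-1/3672113) = (4724183 + 2*(1/1993)*957)*(-1/3672113) = (4724183 + 1914/1993)*(-1/3672113) = (9415298633/1993)*(-1/3672113) = -9415298633/7318521209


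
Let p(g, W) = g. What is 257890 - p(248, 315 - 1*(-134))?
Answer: 257642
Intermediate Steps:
257890 - p(248, 315 - 1*(-134)) = 257890 - 1*248 = 257890 - 248 = 257642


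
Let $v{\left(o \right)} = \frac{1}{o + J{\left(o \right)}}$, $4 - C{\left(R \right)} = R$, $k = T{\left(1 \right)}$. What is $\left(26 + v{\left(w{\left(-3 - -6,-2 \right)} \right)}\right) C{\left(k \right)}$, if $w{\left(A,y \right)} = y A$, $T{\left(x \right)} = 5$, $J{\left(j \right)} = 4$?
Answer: $- \frac{51}{2} \approx -25.5$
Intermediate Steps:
$k = 5$
$w{\left(A,y \right)} = A y$
$C{\left(R \right)} = 4 - R$
$v{\left(o \right)} = \frac{1}{4 + o}$ ($v{\left(o \right)} = \frac{1}{o + 4} = \frac{1}{4 + o}$)
$\left(26 + v{\left(w{\left(-3 - -6,-2 \right)} \right)}\right) C{\left(k \right)} = \left(26 + \frac{1}{4 + \left(-3 - -6\right) \left(-2\right)}\right) \left(4 - 5\right) = \left(26 + \frac{1}{4 + \left(-3 + 6\right) \left(-2\right)}\right) \left(4 - 5\right) = \left(26 + \frac{1}{4 + 3 \left(-2\right)}\right) \left(-1\right) = \left(26 + \frac{1}{4 - 6}\right) \left(-1\right) = \left(26 + \frac{1}{-2}\right) \left(-1\right) = \left(26 - \frac{1}{2}\right) \left(-1\right) = \frac{51}{2} \left(-1\right) = - \frac{51}{2}$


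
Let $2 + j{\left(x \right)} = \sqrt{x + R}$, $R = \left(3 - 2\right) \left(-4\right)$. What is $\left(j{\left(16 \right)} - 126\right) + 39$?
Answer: $-89 + 2 \sqrt{3} \approx -85.536$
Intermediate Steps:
$R = -4$ ($R = 1 \left(-4\right) = -4$)
$j{\left(x \right)} = -2 + \sqrt{-4 + x}$ ($j{\left(x \right)} = -2 + \sqrt{x - 4} = -2 + \sqrt{-4 + x}$)
$\left(j{\left(16 \right)} - 126\right) + 39 = \left(\left(-2 + \sqrt{-4 + 16}\right) - 126\right) + 39 = \left(\left(-2 + \sqrt{12}\right) - 126\right) + 39 = \left(\left(-2 + 2 \sqrt{3}\right) - 126\right) + 39 = \left(-128 + 2 \sqrt{3}\right) + 39 = -89 + 2 \sqrt{3}$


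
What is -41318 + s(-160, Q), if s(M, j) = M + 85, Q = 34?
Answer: -41393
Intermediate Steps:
s(M, j) = 85 + M
-41318 + s(-160, Q) = -41318 + (85 - 160) = -41318 - 75 = -41393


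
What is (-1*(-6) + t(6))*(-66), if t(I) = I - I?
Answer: -396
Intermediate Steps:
t(I) = 0
(-1*(-6) + t(6))*(-66) = (-1*(-6) + 0)*(-66) = (6 + 0)*(-66) = 6*(-66) = -396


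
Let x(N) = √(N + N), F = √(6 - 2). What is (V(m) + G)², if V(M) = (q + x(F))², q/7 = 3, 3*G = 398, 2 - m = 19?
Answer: 3940225/9 ≈ 4.3780e+5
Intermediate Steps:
m = -17 (m = 2 - 1*19 = 2 - 19 = -17)
F = 2 (F = √4 = 2)
G = 398/3 (G = (⅓)*398 = 398/3 ≈ 132.67)
q = 21 (q = 7*3 = 21)
x(N) = √2*√N (x(N) = √(2*N) = √2*√N)
V(M) = 529 (V(M) = (21 + √2*√2)² = (21 + 2)² = 23² = 529)
(V(m) + G)² = (529 + 398/3)² = (1985/3)² = 3940225/9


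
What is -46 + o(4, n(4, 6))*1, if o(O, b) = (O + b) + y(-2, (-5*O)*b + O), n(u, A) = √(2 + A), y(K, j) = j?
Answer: -38 - 38*√2 ≈ -91.740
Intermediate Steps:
o(O, b) = b + 2*O - 5*O*b (o(O, b) = (O + b) + ((-5*O)*b + O) = (O + b) + (-5*O*b + O) = (O + b) + (O - 5*O*b) = b + 2*O - 5*O*b)
-46 + o(4, n(4, 6))*1 = -46 + (4 + √(2 + 6) - 1*4*(-1 + 5*√(2 + 6)))*1 = -46 + (4 + √8 - 1*4*(-1 + 5*√8))*1 = -46 + (4 + 2*√2 - 1*4*(-1 + 5*(2*√2)))*1 = -46 + (4 + 2*√2 - 1*4*(-1 + 10*√2))*1 = -46 + (4 + 2*√2 + (4 - 40*√2))*1 = -46 + (8 - 38*√2)*1 = -46 + (8 - 38*√2) = -38 - 38*√2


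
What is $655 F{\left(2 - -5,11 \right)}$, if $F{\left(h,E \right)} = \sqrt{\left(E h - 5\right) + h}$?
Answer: $655 \sqrt{79} \approx 5821.8$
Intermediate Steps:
$F{\left(h,E \right)} = \sqrt{-5 + h + E h}$ ($F{\left(h,E \right)} = \sqrt{\left(-5 + E h\right) + h} = \sqrt{-5 + h + E h}$)
$655 F{\left(2 - -5,11 \right)} = 655 \sqrt{-5 + \left(2 - -5\right) + 11 \left(2 - -5\right)} = 655 \sqrt{-5 + \left(2 + 5\right) + 11 \left(2 + 5\right)} = 655 \sqrt{-5 + 7 + 11 \cdot 7} = 655 \sqrt{-5 + 7 + 77} = 655 \sqrt{79}$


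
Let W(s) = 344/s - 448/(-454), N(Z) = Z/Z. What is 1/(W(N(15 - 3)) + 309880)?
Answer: 227/70421072 ≈ 3.2235e-6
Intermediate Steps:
N(Z) = 1
W(s) = 224/227 + 344/s (W(s) = 344/s - 448*(-1/454) = 344/s + 224/227 = 224/227 + 344/s)
1/(W(N(15 - 3)) + 309880) = 1/((224/227 + 344/1) + 309880) = 1/((224/227 + 344*1) + 309880) = 1/((224/227 + 344) + 309880) = 1/(78312/227 + 309880) = 1/(70421072/227) = 227/70421072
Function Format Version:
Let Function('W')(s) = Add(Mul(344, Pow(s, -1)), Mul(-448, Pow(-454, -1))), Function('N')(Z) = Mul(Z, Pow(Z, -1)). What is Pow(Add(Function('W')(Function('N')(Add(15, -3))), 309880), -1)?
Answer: Rational(227, 70421072) ≈ 3.2235e-6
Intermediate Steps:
Function('N')(Z) = 1
Function('W')(s) = Add(Rational(224, 227), Mul(344, Pow(s, -1))) (Function('W')(s) = Add(Mul(344, Pow(s, -1)), Mul(-448, Rational(-1, 454))) = Add(Mul(344, Pow(s, -1)), Rational(224, 227)) = Add(Rational(224, 227), Mul(344, Pow(s, -1))))
Pow(Add(Function('W')(Function('N')(Add(15, -3))), 309880), -1) = Pow(Add(Add(Rational(224, 227), Mul(344, Pow(1, -1))), 309880), -1) = Pow(Add(Add(Rational(224, 227), Mul(344, 1)), 309880), -1) = Pow(Add(Add(Rational(224, 227), 344), 309880), -1) = Pow(Add(Rational(78312, 227), 309880), -1) = Pow(Rational(70421072, 227), -1) = Rational(227, 70421072)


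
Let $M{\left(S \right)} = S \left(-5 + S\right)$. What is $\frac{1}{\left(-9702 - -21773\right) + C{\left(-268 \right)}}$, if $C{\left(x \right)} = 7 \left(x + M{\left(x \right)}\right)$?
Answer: $\frac{1}{522343} \approx 1.9144 \cdot 10^{-6}$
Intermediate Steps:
$C{\left(x \right)} = 7 x + 7 x \left(-5 + x\right)$ ($C{\left(x \right)} = 7 \left(x + x \left(-5 + x\right)\right) = 7 x + 7 x \left(-5 + x\right)$)
$\frac{1}{\left(-9702 - -21773\right) + C{\left(-268 \right)}} = \frac{1}{\left(-9702 - -21773\right) + 7 \left(-268\right) \left(-4 - 268\right)} = \frac{1}{\left(-9702 + 21773\right) + 7 \left(-268\right) \left(-272\right)} = \frac{1}{12071 + 510272} = \frac{1}{522343}$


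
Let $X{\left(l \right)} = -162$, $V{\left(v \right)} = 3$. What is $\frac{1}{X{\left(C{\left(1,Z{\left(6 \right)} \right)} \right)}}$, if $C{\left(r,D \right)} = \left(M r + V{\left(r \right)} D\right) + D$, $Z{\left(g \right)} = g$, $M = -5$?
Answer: $- \frac{1}{162} \approx -0.0061728$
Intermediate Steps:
$C{\left(r,D \right)} = - 5 r + 4 D$ ($C{\left(r,D \right)} = \left(- 5 r + 3 D\right) + D = - 5 r + 4 D$)
$\frac{1}{X{\left(C{\left(1,Z{\left(6 \right)} \right)} \right)}} = \frac{1}{-162} = - \frac{1}{162}$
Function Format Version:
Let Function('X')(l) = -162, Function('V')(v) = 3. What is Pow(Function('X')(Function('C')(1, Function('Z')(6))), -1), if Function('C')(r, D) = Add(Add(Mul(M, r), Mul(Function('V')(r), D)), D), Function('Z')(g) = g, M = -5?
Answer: Rational(-1, 162) ≈ -0.0061728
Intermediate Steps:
Function('C')(r, D) = Add(Mul(-5, r), Mul(4, D)) (Function('C')(r, D) = Add(Add(Mul(-5, r), Mul(3, D)), D) = Add(Mul(-5, r), Mul(4, D)))
Pow(Function('X')(Function('C')(1, Function('Z')(6))), -1) = Pow(-162, -1) = Rational(-1, 162)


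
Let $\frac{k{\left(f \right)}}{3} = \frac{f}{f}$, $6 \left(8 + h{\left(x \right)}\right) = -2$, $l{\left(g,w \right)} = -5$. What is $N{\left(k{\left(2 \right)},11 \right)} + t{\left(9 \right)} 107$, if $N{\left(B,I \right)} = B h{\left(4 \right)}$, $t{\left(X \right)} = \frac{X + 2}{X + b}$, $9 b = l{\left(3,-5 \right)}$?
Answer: $\frac{8693}{76} \approx 114.38$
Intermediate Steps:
$h{\left(x \right)} = - \frac{25}{3}$ ($h{\left(x \right)} = -8 + \frac{1}{6} \left(-2\right) = -8 - \frac{1}{3} = - \frac{25}{3}$)
$b = - \frac{5}{9}$ ($b = \frac{1}{9} \left(-5\right) = - \frac{5}{9} \approx -0.55556$)
$k{\left(f \right)} = 3$ ($k{\left(f \right)} = 3 \frac{f}{f} = 3 \cdot 1 = 3$)
$t{\left(X \right)} = \frac{2 + X}{- \frac{5}{9} + X}$ ($t{\left(X \right)} = \frac{X + 2}{X - \frac{5}{9}} = \frac{2 + X}{- \frac{5}{9} + X}$)
$N{\left(B,I \right)} = - \frac{25 B}{3}$ ($N{\left(B,I \right)} = B \left(- \frac{25}{3}\right) = - \frac{25 B}{3}$)
$N{\left(k{\left(2 \right)},11 \right)} + t{\left(9 \right)} 107 = \left(- \frac{25}{3}\right) 3 + \frac{9 \left(2 + 9\right)}{-5 + 9 \cdot 9} \cdot 107 = -25 + 9 \frac{1}{-5 + 81} \cdot 11 \cdot 107 = -25 + 9 \cdot \frac{1}{76} \cdot 11 \cdot 107 = -25 + \frac{99}{76} \cdot 107 = -25 + \frac{10593}{76} = \frac{8693}{76}$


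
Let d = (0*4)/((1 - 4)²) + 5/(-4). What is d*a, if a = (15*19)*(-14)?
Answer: 9975/2 ≈ 4987.5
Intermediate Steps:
d = -5/4 (d = 0/((-3)²) + 5*(-¼) = 0/9 - 5/4 = 0*(⅑) - 5/4 = 0 - 5/4 = -5/4 ≈ -1.2500)
a = -3990 (a = 285*(-14) = -3990)
d*a = -5/4*(-3990) = 9975/2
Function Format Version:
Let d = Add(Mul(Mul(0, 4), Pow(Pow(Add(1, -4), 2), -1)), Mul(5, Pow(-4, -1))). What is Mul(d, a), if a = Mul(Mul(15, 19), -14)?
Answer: Rational(9975, 2) ≈ 4987.5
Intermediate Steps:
d = Rational(-5, 4) (d = Add(Mul(0, Pow(Pow(-3, 2), -1)), Mul(5, Rational(-1, 4))) = Add(Mul(0, Pow(9, -1)), Rational(-5, 4)) = Add(Mul(0, Rational(1, 9)), Rational(-5, 4)) = Add(0, Rational(-5, 4)) = Rational(-5, 4) ≈ -1.2500)
a = -3990 (a = Mul(285, -14) = -3990)
Mul(d, a) = Mul(Rational(-5, 4), -3990) = Rational(9975, 2)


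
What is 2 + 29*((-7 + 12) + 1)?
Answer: 176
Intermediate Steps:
2 + 29*((-7 + 12) + 1) = 2 + 29*(5 + 1) = 2 + 29*6 = 2 + 174 = 176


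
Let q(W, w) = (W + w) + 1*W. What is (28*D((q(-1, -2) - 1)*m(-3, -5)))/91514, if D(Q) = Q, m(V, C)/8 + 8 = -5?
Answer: 7280/45757 ≈ 0.15910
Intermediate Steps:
m(V, C) = -104 (m(V, C) = -64 + 8*(-5) = -64 - 40 = -104)
q(W, w) = w + 2*W (q(W, w) = (W + w) + W = w + 2*W)
(28*D((q(-1, -2) - 1)*m(-3, -5)))/91514 = (28*(((-2 + 2*(-1)) - 1)*(-104)))/91514 = (28*(((-2 - 2) - 1)*(-104)))*(1/91514) = (28*((-4 - 1)*(-104)))*(1/91514) = (28*(-5*(-104)))*(1/91514) = (28*520)*(1/91514) = 14560*(1/91514) = 7280/45757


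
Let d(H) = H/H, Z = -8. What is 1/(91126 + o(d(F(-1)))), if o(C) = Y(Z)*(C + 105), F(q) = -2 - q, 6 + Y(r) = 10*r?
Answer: 1/82010 ≈ 1.2194e-5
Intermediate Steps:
Y(r) = -6 + 10*r
d(H) = 1
o(C) = -9030 - 86*C (o(C) = (-6 + 10*(-8))*(C + 105) = (-6 - 80)*(105 + C) = -86*(105 + C) = -9030 - 86*C)
1/(91126 + o(d(F(-1)))) = 1/(91126 + (-9030 - 86*1)) = 1/(91126 + (-9030 - 86)) = 1/(91126 - 9116) = 1/82010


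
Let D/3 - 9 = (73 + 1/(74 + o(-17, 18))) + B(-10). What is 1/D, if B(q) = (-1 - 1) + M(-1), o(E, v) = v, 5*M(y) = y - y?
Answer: 92/22083 ≈ 0.0041661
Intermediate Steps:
M(y) = 0 (M(y) = (y - y)/5 = (⅕)*0 = 0)
B(q) = -2 (B(q) = (-1 - 1) + 0 = -2 + 0 = -2)
D = 22083/92 (D = 27 + 3*((73 + 1/(74 + 18)) - 2) = 27 + 3*((73 + 1/92) - 2) = 27 + 3*(6717/92 - 2) = 27 + 3*(6533/92) = 27 + 19599/92 = 22083/92 ≈ 240.03)
1/D = 1/(22083/92) = 92/22083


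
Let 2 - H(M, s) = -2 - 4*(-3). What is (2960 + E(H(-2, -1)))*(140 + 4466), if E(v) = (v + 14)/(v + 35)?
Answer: 122713052/9 ≈ 1.3635e+7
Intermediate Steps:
H(M, s) = -8 (H(M, s) = 2 - (-2 - 4*(-3)) = 2 - (-2 + 12) = 2 - 1*10 = 2 - 10 = -8)
E(v) = (14 + v)/(35 + v)
(2960 + E(H(-2, -1)))*(140 + 4466) = (2960 + (14 - 8)/(35 - 8))*(140 + 4466) = (2960 + 6/27)*4606 = (2960 + (1/27)*6)*4606 = (2960 + 2/9)*4606 = (26642/9)*4606 = 122713052/9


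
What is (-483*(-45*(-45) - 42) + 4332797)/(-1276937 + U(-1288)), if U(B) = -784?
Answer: -3375008/1277721 ≈ -2.6414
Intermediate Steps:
(-483*(-45*(-45) - 42) + 4332797)/(-1276937 + U(-1288)) = (-483*(-45*(-45) - 42) + 4332797)/(-1276937 - 784) = (-483*(2025 - 42) + 4332797)/(-1277721) = (-483*1983 + 4332797)*(-1/1277721) = (-957789 + 4332797)*(-1/1277721) = 3375008*(-1/1277721) = -3375008/1277721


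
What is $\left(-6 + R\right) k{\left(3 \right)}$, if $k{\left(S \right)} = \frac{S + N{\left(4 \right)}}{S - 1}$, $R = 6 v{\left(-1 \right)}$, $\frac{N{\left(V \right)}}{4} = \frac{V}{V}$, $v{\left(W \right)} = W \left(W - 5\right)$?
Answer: $105$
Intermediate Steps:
$v{\left(W \right)} = W \left(-5 + W\right)$
$N{\left(V \right)} = 4$ ($N{\left(V \right)} = 4 \frac{V}{V} = 4 \cdot 1 = 4$)
$R = 36$ ($R = 6 \left(- (-5 - 1)\right) = 6 \left(\left(-1\right) \left(-6\right)\right) = 6 \cdot 6 = 36$)
$k{\left(S \right)} = \frac{4 + S}{-1 + S}$ ($k{\left(S \right)} = \frac{S + 4}{S - 1} = \frac{4 + S}{-1 + S}$)
$\left(-6 + R\right) k{\left(3 \right)} = \left(-6 + 36\right) \frac{4 + 3}{-1 + 3} = 30 \cdot \frac{1}{2} \cdot 7 = 30 \cdot \frac{7}{2} = 105$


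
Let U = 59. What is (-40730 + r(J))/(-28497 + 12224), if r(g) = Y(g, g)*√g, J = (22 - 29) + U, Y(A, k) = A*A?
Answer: 40730/16273 - 5408*√13/16273 ≈ 1.3047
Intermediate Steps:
Y(A, k) = A²
J = 52 (J = (22 - 29) + 59 = -7 + 59 = 52)
r(g) = g^(5/2) (r(g) = g²*√g = g^(5/2))
(-40730 + r(J))/(-28497 + 12224) = (-40730 + 52^(5/2))/(-28497 + 12224) = (-40730 + 5408*√13)/(-16273) = (-40730 + 5408*√13)*(-1/16273) = 40730/16273 - 5408*√13/16273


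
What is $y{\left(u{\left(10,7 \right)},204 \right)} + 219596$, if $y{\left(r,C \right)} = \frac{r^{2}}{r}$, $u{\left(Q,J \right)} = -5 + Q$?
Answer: $219601$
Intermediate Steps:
$y{\left(r,C \right)} = r$
$y{\left(u{\left(10,7 \right)},204 \right)} + 219596 = \left(-5 + 10\right) + 219596 = 5 + 219596 = 219601$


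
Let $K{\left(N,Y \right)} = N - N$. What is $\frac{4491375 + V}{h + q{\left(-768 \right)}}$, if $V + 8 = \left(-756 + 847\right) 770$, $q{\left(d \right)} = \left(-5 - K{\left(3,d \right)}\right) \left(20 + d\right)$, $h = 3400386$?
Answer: $\frac{4561437}{3404126} \approx 1.34$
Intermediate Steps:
$K{\left(N,Y \right)} = 0$
$q{\left(d \right)} = -100 - 5 d$ ($q{\left(d \right)} = \left(-5 - 0\right) \left(20 + d\right) = \left(-5 + 0\right) \left(20 + d\right) = - 5 \left(20 + d\right) = -100 - 5 d$)
$V = 70062$ ($V = -8 + \left(-756 + 847\right) 770 = -8 + 91 \cdot 770 = -8 + 70070 = 70062$)
$\frac{4491375 + V}{h + q{\left(-768 \right)}} = \frac{4491375 + 70062}{3400386 - -3740} = \frac{4561437}{3400386 + \left(-100 + 3840\right)} = \frac{4561437}{3400386 + 3740} = \frac{4561437}{3404126}$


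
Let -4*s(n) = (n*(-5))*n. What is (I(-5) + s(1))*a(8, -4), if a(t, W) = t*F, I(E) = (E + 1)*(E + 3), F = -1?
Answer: -74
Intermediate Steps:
I(E) = (1 + E)*(3 + E)
s(n) = 5*n²/4 (s(n) = -n*(-5)*n/4 = -(-5*n)*n/4 = -(-5)*n²/4 = 5*n²/4)
a(t, W) = -t (a(t, W) = t*(-1) = -t)
(I(-5) + s(1))*a(8, -4) = ((3 + (-5)² + 4*(-5)) + (5/4)*1²)*(-1*8) = ((3 + 25 - 20) + (5/4)*1)*(-8) = (8 + 5/4)*(-8) = (37/4)*(-8) = -74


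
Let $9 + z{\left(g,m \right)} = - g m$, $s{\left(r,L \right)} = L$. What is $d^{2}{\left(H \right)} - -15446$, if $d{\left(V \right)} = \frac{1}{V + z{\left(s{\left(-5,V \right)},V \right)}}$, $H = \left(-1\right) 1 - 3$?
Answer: $\frac{12990087}{841} \approx 15446.0$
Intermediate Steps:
$z{\left(g,m \right)} = -9 - g m$ ($z{\left(g,m \right)} = -9 + - g m = -9 - g m$)
$H = -4$ ($H = -1 - 3 = -4$)
$d{\left(V \right)} = \frac{1}{-9 + V - V^{2}}$ ($d{\left(V \right)} = \frac{1}{V - \left(9 + V V\right)} = \frac{1}{V - \left(9 + V^{2}\right)} = \frac{1}{-9 + V - V^{2}}$)
$d^{2}{\left(H \right)} - -15446 = \left(- \frac{1}{9 + \left(-4\right)^{2} - -4}\right)^{2} - -15446 = \left(- \frac{1}{9 + 16 + 4}\right)^{2} + 15446 = \left(- \frac{1}{29}\right)^{2} + 15446 = \frac{1}{841} + 15446 = \frac{12990087}{841}$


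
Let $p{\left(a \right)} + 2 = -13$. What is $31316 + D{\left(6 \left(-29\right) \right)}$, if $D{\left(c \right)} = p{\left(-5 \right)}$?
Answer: $31301$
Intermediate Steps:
$p{\left(a \right)} = -15$ ($p{\left(a \right)} = -2 - 13 = -15$)
$D{\left(c \right)} = -15$
$31316 + D{\left(6 \left(-29\right) \right)} = 31316 - 15 = 31301$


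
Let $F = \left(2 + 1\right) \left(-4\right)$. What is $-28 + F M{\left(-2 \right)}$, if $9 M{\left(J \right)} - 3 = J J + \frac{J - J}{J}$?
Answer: $- \frac{112}{3} \approx -37.333$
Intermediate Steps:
$F = -12$ ($F = 3 \left(-4\right) = -12$)
$M{\left(J \right)} = \frac{1}{3} + \frac{J^{2}}{9}$ ($M{\left(J \right)} = \frac{1}{3} + \frac{J J + \frac{J - J}{J}}{9} = \frac{1}{3} + \frac{J^{2} + \frac{0}{J}}{9} = \frac{1}{3} + \frac{J^{2} + 0}{9} = \frac{1}{3} + \frac{J^{2}}{9}$)
$-28 + F M{\left(-2 \right)} = -28 - 12 \left(\frac{1}{3} + \frac{\left(-2\right)^{2}}{9}\right) = -28 - 12 \left(\frac{1}{3} + \frac{1}{9} \cdot 4\right) = -28 - 12 \left(\frac{1}{3} + \frac{4}{9}\right) = -28 - \frac{28}{3} = - \frac{112}{3}$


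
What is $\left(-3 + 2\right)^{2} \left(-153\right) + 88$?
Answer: $-65$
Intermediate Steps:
$\left(-3 + 2\right)^{2} \left(-153\right) + 88 = \left(-1\right)^{2} \left(-153\right) + 88 = 1 \left(-153\right) + 88 = -153 + 88 = -65$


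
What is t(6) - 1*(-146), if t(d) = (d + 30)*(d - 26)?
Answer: -574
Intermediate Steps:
t(d) = (-26 + d)*(30 + d) (t(d) = (30 + d)*(-26 + d) = (-26 + d)*(30 + d))
t(6) - 1*(-146) = (-780 + 6² + 4*6) - 1*(-146) = (-780 + 36 + 24) + 146 = -720 + 146 = -574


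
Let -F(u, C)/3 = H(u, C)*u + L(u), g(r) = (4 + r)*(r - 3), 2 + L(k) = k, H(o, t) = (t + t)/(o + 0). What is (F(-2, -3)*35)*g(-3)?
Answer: -6300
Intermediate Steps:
H(o, t) = 2*t/o (H(o, t) = (2*t)/o = 2*t/o)
L(k) = -2 + k
g(r) = (-3 + r)*(4 + r) (g(r) = (4 + r)*(-3 + r) = (-3 + r)*(4 + r))
F(u, C) = 6 - 6*C - 3*u (F(u, C) = -3*((2*C/u)*u + (-2 + u)) = -3*(2*C + (-2 + u)) = -3*(-2 + u + 2*C) = 6 - 6*C - 3*u)
(F(-2, -3)*35)*g(-3) = ((6 - 6*(-3) - 3*(-2))*35)*(-12 - 3 + (-3)²) = ((6 + 18 + 6)*35)*(-12 - 3 + 9) = (30*35)*(-6) = 1050*(-6) = -6300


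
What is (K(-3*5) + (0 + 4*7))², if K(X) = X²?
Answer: 64009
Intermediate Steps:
(K(-3*5) + (0 + 4*7))² = ((-3*5)² + (0 + 4*7))² = ((-15)² + (0 + 28))² = (225 + 28)² = 253² = 64009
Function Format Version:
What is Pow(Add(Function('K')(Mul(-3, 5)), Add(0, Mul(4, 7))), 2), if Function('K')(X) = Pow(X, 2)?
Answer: 64009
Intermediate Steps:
Pow(Add(Function('K')(Mul(-3, 5)), Add(0, Mul(4, 7))), 2) = Pow(Add(Pow(Mul(-3, 5), 2), Add(0, Mul(4, 7))), 2) = Pow(Add(Pow(-15, 2), Add(0, 28)), 2) = Pow(Add(225, 28), 2) = Pow(253, 2) = 64009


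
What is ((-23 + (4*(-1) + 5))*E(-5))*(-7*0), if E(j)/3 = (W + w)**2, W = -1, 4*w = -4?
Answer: 0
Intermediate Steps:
w = -1 (w = (1/4)*(-4) = -1)
E(j) = 12 (E(j) = 3*(-1 - 1)**2 = 3*(-2)**2 = 3*4 = 12)
((-23 + (4*(-1) + 5))*E(-5))*(-7*0) = ((-23 + (4*(-1) + 5))*12)*(-7*0) = ((-23 + (-4 + 5))*12)*0 = ((-23 + 1)*12)*0 = -22*12*0 = -264*0 = 0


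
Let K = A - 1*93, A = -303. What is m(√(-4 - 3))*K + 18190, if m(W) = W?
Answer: 18190 - 396*I*√7 ≈ 18190.0 - 1047.7*I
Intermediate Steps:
K = -396 (K = -303 - 1*93 = -303 - 93 = -396)
m(√(-4 - 3))*K + 18190 = √(-4 - 3)*(-396) + 18190 = √(-7)*(-396) + 18190 = (I*√7)*(-396) + 18190 = -396*I*√7 + 18190 = 18190 - 396*I*√7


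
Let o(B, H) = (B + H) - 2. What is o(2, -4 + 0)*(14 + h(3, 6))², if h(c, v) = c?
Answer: -1156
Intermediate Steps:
o(B, H) = -2 + B + H
o(2, -4 + 0)*(14 + h(3, 6))² = (-2 + 2 + (-4 + 0))*(14 + 3)² = (-2 + 2 - 4)*17² = -4*289 = -1156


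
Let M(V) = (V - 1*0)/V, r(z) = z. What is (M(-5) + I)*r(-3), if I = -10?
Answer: 27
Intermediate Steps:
M(V) = 1 (M(V) = (V + 0)/V = V/V = 1)
(M(-5) + I)*r(-3) = (1 - 10)*(-3) = -9*(-3) = 27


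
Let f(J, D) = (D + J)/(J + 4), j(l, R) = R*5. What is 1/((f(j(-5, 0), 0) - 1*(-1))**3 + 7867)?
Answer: 1/7868 ≈ 0.00012710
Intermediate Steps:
j(l, R) = 5*R
f(J, D) = (D + J)/(4 + J)
1/((f(j(-5, 0), 0) - 1*(-1))**3 + 7867) = 1/(((0 + 5*0)/(4 + 5*0) - 1*(-1))**3 + 7867) = 1/(((0 + 0)/(4 + 0) + 1)**3 + 7867) = 1/((0/4 + 1)**3 + 7867) = 1/(((1/4)*0 + 1)**3 + 7867) = 1/((0 + 1)**3 + 7867) = 1/(1**3 + 7867) = 1/(1 + 7867) = 1/7868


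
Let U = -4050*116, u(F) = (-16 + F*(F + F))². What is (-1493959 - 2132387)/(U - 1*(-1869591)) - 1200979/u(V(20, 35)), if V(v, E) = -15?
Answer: -788054540855/87886344532 ≈ -8.9668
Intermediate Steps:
u(F) = (-16 + 2*F²)² (u(F) = (-16 + F*(2*F))² = (-16 + 2*F²)²)
U = -469800
(-1493959 - 2132387)/(U - 1*(-1869591)) - 1200979/u(V(20, 35)) = (-1493959 - 2132387)/(-469800 - 1*(-1869591)) - 1200979*1/(4*(-8 + (-15)²)²) = -3626346/(-469800 + 1869591) - 1200979*1/(4*(-8 + 225)²) = -3626346/1399791 - 1200979/(4*217²) = -3626346*1/1399791 - 1200979/(4*47089) = -1208782/466597 - 1200979/188356 = -788054540855/87886344532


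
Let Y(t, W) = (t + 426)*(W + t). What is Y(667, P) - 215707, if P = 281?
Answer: 820457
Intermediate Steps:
Y(t, W) = (426 + t)*(W + t)
Y(667, P) - 215707 = (667² + 426*281 + 426*667 + 281*667) - 215707 = (444889 + 119706 + 284142 + 187427) - 215707 = 1036164 - 215707 = 820457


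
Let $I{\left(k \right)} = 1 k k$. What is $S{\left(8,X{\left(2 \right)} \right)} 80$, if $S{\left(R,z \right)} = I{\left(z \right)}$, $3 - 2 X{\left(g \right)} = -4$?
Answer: $980$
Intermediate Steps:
$I{\left(k \right)} = k^{2}$ ($I{\left(k \right)} = k k = k^{2}$)
$X{\left(g \right)} = \frac{7}{2}$ ($X{\left(g \right)} = \frac{3}{2} - -2 = \frac{3}{2} + 2 = \frac{7}{2}$)
$S{\left(R,z \right)} = z^{2}$
$S{\left(8,X{\left(2 \right)} \right)} 80 = \left(\frac{7}{2}\right)^{2} \cdot 80 = \frac{49}{4} \cdot 80 = 980$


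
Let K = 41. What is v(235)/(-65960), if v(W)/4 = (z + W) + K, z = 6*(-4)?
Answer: -126/8245 ≈ -0.015282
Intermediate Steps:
z = -24
v(W) = 68 + 4*W (v(W) = 4*((-24 + W) + 41) = 4*(17 + W) = 68 + 4*W)
v(235)/(-65960) = (68 + 4*235)/(-65960) = (68 + 940)*(-1/65960) = 1008*(-1/65960) = -126/8245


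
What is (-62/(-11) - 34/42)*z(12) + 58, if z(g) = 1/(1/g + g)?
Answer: 130406/2233 ≈ 58.399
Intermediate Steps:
z(g) = 1/(g + 1/g)
(-62/(-11) - 34/42)*z(12) + 58 = (-62/(-11) - 34/42)*(12/(1 + 12²)) + 58 = (-62*(-1/11) - 34*1/42)*(12/(1 + 144)) + 58 = (62/11 - 17/21)*(12/145) + 58 = 1115*(12*(1/145))/231 + 58 = (1115/231)*(12/145) + 58 = 892/2233 + 58 = 130406/2233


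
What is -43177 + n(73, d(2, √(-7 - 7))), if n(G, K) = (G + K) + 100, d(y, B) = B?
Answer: -43004 + I*√14 ≈ -43004.0 + 3.7417*I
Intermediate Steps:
n(G, K) = 100 + G + K
-43177 + n(73, d(2, √(-7 - 7))) = -43177 + (100 + 73 + √(-7 - 7)) = -43177 + (100 + 73 + √(-14)) = -43177 + (100 + 73 + I*√14) = -43177 + (173 + I*√14) = -43004 + I*√14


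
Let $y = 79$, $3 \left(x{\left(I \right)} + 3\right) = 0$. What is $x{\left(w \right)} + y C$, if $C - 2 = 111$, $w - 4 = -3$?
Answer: $8924$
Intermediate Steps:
$w = 1$ ($w = 4 - 3 = 1$)
$x{\left(I \right)} = -3$ ($x{\left(I \right)} = -3 + \frac{1}{3} \cdot 0 = -3 + 0 = -3$)
$C = 113$ ($C = 2 + 111 = 113$)
$x{\left(w \right)} + y C = -3 + 79 \cdot 113 = -3 + 8927 = 8924$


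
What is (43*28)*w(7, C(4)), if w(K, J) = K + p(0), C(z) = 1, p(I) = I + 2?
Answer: 10836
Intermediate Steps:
p(I) = 2 + I
w(K, J) = 2 + K (w(K, J) = K + (2 + 0) = K + 2 = 2 + K)
(43*28)*w(7, C(4)) = (43*28)*(2 + 7) = 1204*9 = 10836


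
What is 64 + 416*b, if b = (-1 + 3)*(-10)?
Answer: -8256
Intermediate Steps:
b = -20 (b = 2*(-10) = -20)
64 + 416*b = 64 + 416*(-20) = 64 - 8320 = -8256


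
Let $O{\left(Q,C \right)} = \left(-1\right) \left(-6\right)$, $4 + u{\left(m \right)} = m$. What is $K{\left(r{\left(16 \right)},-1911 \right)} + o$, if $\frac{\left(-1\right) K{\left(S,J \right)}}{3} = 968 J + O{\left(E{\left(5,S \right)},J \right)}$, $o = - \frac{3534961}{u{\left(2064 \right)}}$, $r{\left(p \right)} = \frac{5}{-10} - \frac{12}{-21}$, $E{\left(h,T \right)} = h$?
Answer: $\frac{11428488599}{2060} \approx 5.5478 \cdot 10^{6}$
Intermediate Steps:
$r{\left(p \right)} = \frac{1}{14}$ ($r{\left(p \right)} = 5 \left(- \frac{1}{10}\right) - - \frac{4}{7} = - \frac{1}{2} + \frac{4}{7} = \frac{1}{14}$)
$u{\left(m \right)} = -4 + m$
$o = - \frac{3534961}{2060}$ ($o = - \frac{3534961}{-4 + 2064} = - \frac{3534961}{2060} \approx -1716.0$)
$O{\left(Q,C \right)} = 6$
$K{\left(S,J \right)} = -18 - 2904 J$ ($K{\left(S,J \right)} = - 3 \left(968 J + 6\right) = - 3 \left(6 + 968 J\right) = -18 - 2904 J$)
$K{\left(r{\left(16 \right)},-1911 \right)} + o = \left(-18 - -5549544\right) - \frac{3534961}{2060} = \left(-18 + 5549544\right) - \frac{3534961}{2060} = 5549526 - \frac{3534961}{2060} = \frac{11428488599}{2060}$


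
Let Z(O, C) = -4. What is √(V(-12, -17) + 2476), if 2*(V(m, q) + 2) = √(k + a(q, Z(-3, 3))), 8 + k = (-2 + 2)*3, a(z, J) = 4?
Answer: √(2474 + I) ≈ 49.739 + 0.0101*I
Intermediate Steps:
k = -8 (k = -8 + (-2 + 2)*3 = -8 + 0*3 = -8 + 0 = -8)
V(m, q) = -2 + I (V(m, q) = -2 + √(-8 + 4)/2 = -2 + √(-4)/2 = -2 + (2*I)/2 = -2 + I)
√(V(-12, -17) + 2476) = √((-2 + I) + 2476) = √(2474 + I)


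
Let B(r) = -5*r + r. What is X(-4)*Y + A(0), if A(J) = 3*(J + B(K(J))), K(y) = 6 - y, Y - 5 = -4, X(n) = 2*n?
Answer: -80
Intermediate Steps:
Y = 1 (Y = 5 - 4 = 1)
B(r) = -4*r
A(J) = -72 + 15*J (A(J) = 3*(J - 4*(6 - J)) = 3*(J + (-24 + 4*J)) = 3*(-24 + 5*J) = -72 + 15*J)
X(-4)*Y + A(0) = (2*(-4))*1 + (-72 + 15*0) = -8*1 + (-72 + 0) = -8 - 72 = -80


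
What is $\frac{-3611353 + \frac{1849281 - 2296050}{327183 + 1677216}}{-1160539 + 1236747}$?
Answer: $- \frac{33512003651}{707181662} \approx -47.388$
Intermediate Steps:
$\frac{-3611353 + \frac{1849281 - 2296050}{327183 + 1677216}}{-1160539 + 1236747} = \frac{-3611353 - \frac{446769}{2004399}}{76208} = \left(-3611353 - \frac{16547}{74237}\right) \frac{1}{76208} = \left(- \frac{268096029208}{74237}\right) \frac{1}{76208} = - \frac{33512003651}{707181662}$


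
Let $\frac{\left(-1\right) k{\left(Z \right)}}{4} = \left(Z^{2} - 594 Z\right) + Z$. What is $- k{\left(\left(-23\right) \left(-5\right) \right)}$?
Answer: $-219880$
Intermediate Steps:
$k{\left(Z \right)} = - 4 Z^{2} + 2372 Z$ ($k{\left(Z \right)} = - 4 \left(\left(Z^{2} - 594 Z\right) + Z\right) = - 4 \left(Z^{2} - 593 Z\right) = - 4 Z^{2} + 2372 Z$)
$- k{\left(\left(-23\right) \left(-5\right) \right)} = - 4 \left(\left(-23\right) \left(-5\right)\right) \left(593 - \left(-23\right) \left(-5\right)\right) = - 4 \cdot 115 \left(593 - 115\right) = - 4 \cdot 115 \cdot 478 = \left(-1\right) 219880 = -219880$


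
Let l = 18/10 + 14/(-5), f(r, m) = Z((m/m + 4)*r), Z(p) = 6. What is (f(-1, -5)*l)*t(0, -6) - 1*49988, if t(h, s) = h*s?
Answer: -49988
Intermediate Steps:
f(r, m) = 6
l = -1 (l = 18*(1/10) + 14*(-1/5) = 9/5 - 14/5 = -1)
(f(-1, -5)*l)*t(0, -6) - 1*49988 = (6*(-1))*(0*(-6)) - 1*49988 = -6*0 - 49988 = 0 - 49988 = -49988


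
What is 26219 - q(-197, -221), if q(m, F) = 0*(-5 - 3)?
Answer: 26219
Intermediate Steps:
q(m, F) = 0 (q(m, F) = 0*(-8) = 0)
26219 - q(-197, -221) = 26219 - 1*0 = 26219 + 0 = 26219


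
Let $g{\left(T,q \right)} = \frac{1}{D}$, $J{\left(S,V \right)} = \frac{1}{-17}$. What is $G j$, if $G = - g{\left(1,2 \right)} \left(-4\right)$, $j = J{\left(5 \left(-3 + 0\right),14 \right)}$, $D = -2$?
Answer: $\frac{2}{17} \approx 0.11765$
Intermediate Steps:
$J{\left(S,V \right)} = - \frac{1}{17}$
$j = - \frac{1}{17} \approx -0.058824$
$g{\left(T,q \right)} = - \frac{1}{2}$ ($g{\left(T,q \right)} = \frac{1}{-2} = - \frac{1}{2}$)
$G = -2$ ($G = \left(-1\right) \left(- \frac{1}{2}\right) \left(-4\right) = \frac{1}{2} \left(-4\right) = -2$)
$G j = \left(-2\right) \left(- \frac{1}{17}\right) = \frac{2}{17}$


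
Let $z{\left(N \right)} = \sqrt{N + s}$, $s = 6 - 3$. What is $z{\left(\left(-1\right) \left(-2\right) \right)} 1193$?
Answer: $1193 \sqrt{5} \approx 2667.6$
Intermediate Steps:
$s = 3$ ($s = 6 - 3 = 3$)
$z{\left(N \right)} = \sqrt{3 + N}$ ($z{\left(N \right)} = \sqrt{N + 3} = \sqrt{3 + N}$)
$z{\left(\left(-1\right) \left(-2\right) \right)} 1193 = \sqrt{3 - -2} \cdot 1193 = \sqrt{3 + 2} \cdot 1193 = \sqrt{5} \cdot 1193 = 1193 \sqrt{5}$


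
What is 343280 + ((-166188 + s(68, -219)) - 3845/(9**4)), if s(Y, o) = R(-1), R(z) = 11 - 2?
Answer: 1161955816/6561 ≈ 1.7710e+5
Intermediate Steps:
R(z) = 9
s(Y, o) = 9
343280 + ((-166188 + s(68, -219)) - 3845/(9**4)) = 343280 + ((-166188 + 9) - 3845/(9**4)) = 343280 + (-166179 - 3845/6561) = 343280 - 1090304264/6561 = 1161955816/6561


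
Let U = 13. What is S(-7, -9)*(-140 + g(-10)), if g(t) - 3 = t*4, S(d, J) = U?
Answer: -2301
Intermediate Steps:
S(d, J) = 13
g(t) = 3 + 4*t (g(t) = 3 + t*4 = 3 + 4*t)
S(-7, -9)*(-140 + g(-10)) = 13*(-140 + (3 + 4*(-10))) = 13*(-140 + (3 - 40)) = 13*(-140 - 37) = 13*(-177) = -2301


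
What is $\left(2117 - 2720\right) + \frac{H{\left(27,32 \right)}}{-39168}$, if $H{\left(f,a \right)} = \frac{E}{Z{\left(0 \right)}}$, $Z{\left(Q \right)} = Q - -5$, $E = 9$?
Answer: $- \frac{13121281}{21760} \approx -603.0$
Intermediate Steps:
$Z{\left(Q \right)} = 5 + Q$ ($Z{\left(Q \right)} = Q + 5 = 5 + Q$)
$H{\left(f,a \right)} = \frac{9}{5}$ ($H{\left(f,a \right)} = \frac{9}{5 + 0} = \frac{9}{5}$)
$\left(2117 - 2720\right) + \frac{H{\left(27,32 \right)}}{-39168} = \left(2117 - 2720\right) + \frac{9}{5 \left(-39168\right)} = -603 + \frac{9}{5} \left(- \frac{1}{39168}\right) = -603 - \frac{1}{21760} = - \frac{13121281}{21760}$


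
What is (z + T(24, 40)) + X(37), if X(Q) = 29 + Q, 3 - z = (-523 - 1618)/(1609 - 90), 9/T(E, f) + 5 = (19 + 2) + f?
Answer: 857569/12152 ≈ 70.570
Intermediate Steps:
T(E, f) = 9/(16 + f) (T(E, f) = 9/(-5 + ((19 + 2) + f)) = 9/(-5 + (21 + f)) = 9/(16 + f))
z = 6698/1519 (z = 3 - (-523 - 1618)/(1609 - 90) = 3 - (-2141)/1519 = 3 - 1*(-2141/1519) = 3 + 2141/1519 = 6698/1519 ≈ 4.4095)
(z + T(24, 40)) + X(37) = (6698/1519 + 9/(16 + 40)) + (29 + 37) = (6698/1519 + 9/56) + 66 = 55537/12152 + 66 = 857569/12152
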